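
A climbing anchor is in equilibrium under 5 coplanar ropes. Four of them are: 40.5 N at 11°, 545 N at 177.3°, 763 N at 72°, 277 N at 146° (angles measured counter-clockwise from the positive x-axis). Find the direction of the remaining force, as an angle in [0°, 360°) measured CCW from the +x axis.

θ ≈ 299°

Sum the known components: ΣF_x = -498.5 N, ΣF_y = 914 N.
For equilibrium the remaining force must supply (−ΣF_x, −ΣF_y) = (498.5, -914) N.
Magnitude = √((498.5)² + (-914)²) = 1041 N; direction = atan2(-914, 498.5) = 298.6°.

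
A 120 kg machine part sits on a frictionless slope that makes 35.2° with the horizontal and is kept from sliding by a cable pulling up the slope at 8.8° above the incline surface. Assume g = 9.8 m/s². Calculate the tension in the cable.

T ≈ 686 N

Take axes along and perpendicular to the incline. Weight components: W sin 35.2° = 677.9 N down-slope, W cos 35.2° = 961 N into the surface.
Along incline: T cos 8.8° = W sin 35.2° → T = 686 N.
Perpendicular: N = W cos 35.2° − T sin 8.8° = 856 N.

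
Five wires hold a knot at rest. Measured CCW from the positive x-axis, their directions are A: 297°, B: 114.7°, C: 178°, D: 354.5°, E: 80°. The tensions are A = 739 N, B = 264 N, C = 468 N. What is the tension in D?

Resolve: ΣF_x = 739 cos 297° + 264 cos 114.7° + 468 cos 178° + T_D cos 354.5° + T_E cos 80° = 0.
        ΣF_y = 739 sin 297° + 264 sin 114.7° + 468 sin 178° + T_D sin 354.5° + T_E sin 80° = 0.
The known terms sum to (-242.5, -402.3) N, so 0.9954 T_D + 0.1736 T_E = 242.5 and -0.0958 T_D + 0.9848 T_E = 402.3.
Solving simultaneously: T_D = 169.5 N, T_E = 425 N.

T_D ≈ 170 N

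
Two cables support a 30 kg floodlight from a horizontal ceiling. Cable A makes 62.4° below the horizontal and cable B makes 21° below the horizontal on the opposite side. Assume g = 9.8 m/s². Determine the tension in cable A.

T_A ≈ 276 N

Weight W = 30 × 9.8 = 294 N acts straight down.
Horizontal: T_A cos 62.4° = T_B cos 21°  →  T_B = 0.4963 T_A.
Vertical: T_A sin 62.4° + T_B sin 21° = 294.
Substituting the horizontal relation into the vertical equation gives 1.064 T_A = 294, so T_A = 276.3 N.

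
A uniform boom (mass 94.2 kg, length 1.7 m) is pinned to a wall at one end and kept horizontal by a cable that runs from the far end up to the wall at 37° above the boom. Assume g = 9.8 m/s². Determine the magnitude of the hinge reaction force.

Take torques about the hinge: T sin 37° · 1.7 = 94.2×9.8×0.85 = 784.69 N·m.
So T = 784.69 / (0.6018 × 1.7) = 766.98 N.
ΣF_x = 0: H_x = T cos 37° = 612.54 N.
ΣF_y = 0: H_y = (94.2×9.8) − T sin 37° = 923.16 − 461.58 = 461.58 N.
|H| = √(H_x² + H_y²) = √((612.54)² + (461.58)²) = 766.98 N.

|H| ≈ 767 N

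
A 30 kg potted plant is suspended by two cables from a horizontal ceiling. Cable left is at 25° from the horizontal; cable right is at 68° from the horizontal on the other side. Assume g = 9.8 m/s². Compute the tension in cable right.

Weight W = 30 × 9.8 = 294 N acts straight down.
Horizontal: T_left cos 25° = T_right cos 68°  →  T_left = 0.4133 T_right.
Vertical: T_left sin 25° + T_right sin 68° = 294.
Substituting the horizontal relation into the vertical equation gives 1.102 T_right = 294, so T_right = 266.8 N.

T_right ≈ 267 N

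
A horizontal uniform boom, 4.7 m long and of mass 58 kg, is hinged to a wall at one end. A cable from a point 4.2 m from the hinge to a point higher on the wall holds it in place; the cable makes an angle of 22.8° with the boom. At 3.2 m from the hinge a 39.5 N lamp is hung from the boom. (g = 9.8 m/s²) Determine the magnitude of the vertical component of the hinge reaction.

Take torques about the hinge: T sin 22.8° · 4.2 = 58×9.8×2.35 + 39.5×3.2 = 1462.1 N·m.
So T = 1462.1 / (0.3875 × 4.2) = 898.36 N.
ΣF_y = 0: H_y = (58×9.8 + 39.5) − T sin 22.8° = 607.9 − 348.13 = 259.77 N.

|H_y| ≈ 260 N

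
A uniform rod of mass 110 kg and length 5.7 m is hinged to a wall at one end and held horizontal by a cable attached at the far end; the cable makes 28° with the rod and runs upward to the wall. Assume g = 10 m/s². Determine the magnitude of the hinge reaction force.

Take torques about the hinge: T sin 28° · 5.7 = 110×10×2.85 = 3135 N·m.
So T = 3135 / (0.4695 × 5.7) = 1171.5 N.
ΣF_x = 0: H_x = T cos 28° = 1034.4 N.
ΣF_y = 0: H_y = (110×10) − T sin 28° = 1100 − 550 = 550 N.
|H| = √(H_x² + H_y²) = √((1034.4)² + (550)²) = 1171.5 N.

|H| ≈ 1170 N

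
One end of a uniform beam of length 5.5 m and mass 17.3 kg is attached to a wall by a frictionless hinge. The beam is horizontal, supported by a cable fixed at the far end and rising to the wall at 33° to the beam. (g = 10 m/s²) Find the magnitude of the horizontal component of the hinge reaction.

H_x ≈ 133 N

Take torques about the hinge: T sin 33° · 5.5 = 17.3×10×2.75 = 475.75 N·m.
So T = 475.75 / (0.5446 × 5.5) = 158.82 N.
ΣF_x = 0: H_x = T cos 33° = 133.2 N.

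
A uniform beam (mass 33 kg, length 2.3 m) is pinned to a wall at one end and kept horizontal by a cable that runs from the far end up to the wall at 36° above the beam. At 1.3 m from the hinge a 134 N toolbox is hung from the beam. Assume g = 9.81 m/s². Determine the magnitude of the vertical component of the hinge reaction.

|H_y| ≈ 220 N

Take torques about the hinge: T sin 36° · 2.3 = 33×9.81×1.15 + 134×1.3 = 546.49 N·m.
So T = 546.49 / (0.5878 × 2.3) = 404.24 N.
ΣF_y = 0: H_y = (33×9.81 + 134) − T sin 36° = 457.73 − 237.6 = 220.13 N.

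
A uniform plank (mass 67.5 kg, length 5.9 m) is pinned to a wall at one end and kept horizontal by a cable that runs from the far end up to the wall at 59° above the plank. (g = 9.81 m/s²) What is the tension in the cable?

T ≈ 386 N

Take torques about the hinge: T sin 59° · 5.9 = 67.5×9.81×2.95 = 1953.4 N·m.
So T = 1953.4 / (0.8572 × 5.9) = 386.26 N.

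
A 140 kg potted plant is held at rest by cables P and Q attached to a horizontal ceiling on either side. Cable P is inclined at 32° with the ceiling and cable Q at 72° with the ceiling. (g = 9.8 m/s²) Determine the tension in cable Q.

Weight W = 140 × 9.8 = 1372 N acts straight down.
Horizontal: T_P cos 32° = T_Q cos 72°  →  T_P = 0.3644 T_Q.
Vertical: T_P sin 32° + T_Q sin 72° = 1372.
Substituting the horizontal relation into the vertical equation gives 1.144 T_Q = 1372, so T_Q = 1199 N.

T_Q ≈ 1200 N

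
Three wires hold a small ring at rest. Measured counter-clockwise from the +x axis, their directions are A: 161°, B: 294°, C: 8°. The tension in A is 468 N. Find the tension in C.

T_C ≈ 356 N

Resolve: ΣF_x = 468 cos 161° + T_B cos 294° + T_C cos 8° = 0.
        ΣF_y = 468 sin 161° + T_B sin 294° + T_C sin 8° = 0.
The known terms sum to (-442.5, 152.4) N, so 0.4067 T_B + 0.9903 T_C = 442.5 and -0.9135 T_B + 0.1392 T_C = -152.4.
Solving simultaneously: T_B = 221 N, T_C = 356.1 N.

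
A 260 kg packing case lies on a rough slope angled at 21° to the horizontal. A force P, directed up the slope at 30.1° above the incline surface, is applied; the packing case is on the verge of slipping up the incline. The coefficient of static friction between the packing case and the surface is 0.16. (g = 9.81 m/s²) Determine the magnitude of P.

P ≈ 1370 N

On the verge of sliding up the incline, friction equals μN and acts down the slope.
Perpendicular: N + P sin 30.1° = W cos 21° = 2381 N.
Along incline: P cos 30.1° = W sin 21° + μN  with W sin 21° = 914.1 N.
Solving the pair for P and N: P = 1370 N, N = 1694 N (and f = μN = 271.1 N).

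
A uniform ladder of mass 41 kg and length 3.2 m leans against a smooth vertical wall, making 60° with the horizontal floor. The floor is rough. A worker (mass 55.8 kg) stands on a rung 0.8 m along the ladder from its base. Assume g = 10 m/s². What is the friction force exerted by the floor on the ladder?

f ≈ 199 N

Torques about the foot: N_wall · 3.2 sin 60° = 41×10×1.6 cos 60° + 55.8×10×0.8 cos 60° → N_wall = 198.9 N.
ΣF_x = 0: f_floor = N_wall = 198.9 N.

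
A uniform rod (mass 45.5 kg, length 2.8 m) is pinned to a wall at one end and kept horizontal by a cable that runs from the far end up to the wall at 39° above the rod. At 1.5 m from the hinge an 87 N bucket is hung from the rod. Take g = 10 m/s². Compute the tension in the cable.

Take torques about the hinge: T sin 39° · 2.8 = 45.5×10×1.4 + 87×1.5 = 767.5 N·m.
So T = 767.5 / (0.6293 × 2.8) = 435.56 N.

T ≈ 436 N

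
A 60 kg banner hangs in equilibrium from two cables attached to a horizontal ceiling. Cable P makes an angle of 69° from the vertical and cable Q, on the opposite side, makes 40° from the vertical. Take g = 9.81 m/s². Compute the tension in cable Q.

T_Q ≈ 581 N

Angles from the horizontal: cable P is 90° − 69° = 21°, cable Q is 90° − 40° = 50°.
Weight W = 60 × 9.81 = 588.6 N acts straight down.
Horizontal: T_P cos 21° = T_Q cos 50°  →  T_P = 0.6885 T_Q.
Vertical: T_P sin 21° + T_Q sin 50° = 588.6.
Substituting the horizontal relation into the vertical equation gives 1.013 T_Q = 588.6, so T_Q = 581.2 N.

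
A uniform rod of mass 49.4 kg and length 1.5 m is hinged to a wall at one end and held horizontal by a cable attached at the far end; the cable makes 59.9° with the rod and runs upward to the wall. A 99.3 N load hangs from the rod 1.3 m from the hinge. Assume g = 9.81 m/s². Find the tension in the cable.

Take torques about the hinge: T sin 59.9° · 1.5 = 49.4×9.81×0.75 + 99.3×1.3 = 492.55 N·m.
So T = 492.55 / (0.8652 × 1.5) = 379.55 N.

T ≈ 380 N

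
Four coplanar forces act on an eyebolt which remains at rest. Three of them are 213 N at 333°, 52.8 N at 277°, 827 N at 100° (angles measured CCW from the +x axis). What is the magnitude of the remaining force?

Sum the known components: ΣF_x = 52.61 N, ΣF_y = 665.3 N.
For equilibrium the remaining force must supply (−ΣF_x, −ΣF_y) = (-52.61, -665.3) N.
Magnitude = √((-52.61)² + (-665.3)²) = 667.4 N; direction = atan2(-665.3, -52.61) = 265.5°.

F ≈ 667 N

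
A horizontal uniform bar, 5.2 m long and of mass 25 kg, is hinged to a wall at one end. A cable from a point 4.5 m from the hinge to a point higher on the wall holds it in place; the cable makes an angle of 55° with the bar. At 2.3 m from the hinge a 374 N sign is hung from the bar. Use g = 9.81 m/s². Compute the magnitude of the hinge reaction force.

Take torques about the hinge: T sin 55° · 4.5 = 25×9.81×2.6 + 374×2.3 = 1497.8 N·m.
So T = 1497.8 / (0.8192 × 4.5) = 406.34 N.
ΣF_x = 0: H_x = T cos 55° = 233.07 N.
ΣF_y = 0: H_y = (25×9.81 + 374) − T sin 55° = 619.25 − 332.86 = 286.39 N.
|H| = √(H_x² + H_y²) = √((233.07)² + (286.39)²) = 369.25 N.

|H| ≈ 369 N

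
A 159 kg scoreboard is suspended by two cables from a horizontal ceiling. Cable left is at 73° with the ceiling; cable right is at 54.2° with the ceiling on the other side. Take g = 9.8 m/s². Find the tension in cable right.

T_right ≈ 572 N

Weight W = 159 × 9.8 = 1558 N acts straight down.
Horizontal: T_left cos 73° = T_right cos 54.2°  →  T_left = 2.001 T_right.
Vertical: T_left sin 73° + T_right sin 54.2° = 1558.
Substituting the horizontal relation into the vertical equation gives 2.724 T_right = 1558, so T_right = 571.9 N.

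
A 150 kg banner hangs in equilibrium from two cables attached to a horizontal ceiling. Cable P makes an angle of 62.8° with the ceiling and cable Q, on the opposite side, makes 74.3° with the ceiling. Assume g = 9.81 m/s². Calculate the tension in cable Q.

T_Q ≈ 988 N

Weight W = 150 × 9.81 = 1472 N acts straight down.
Horizontal: T_P cos 62.8° = T_Q cos 74.3°  →  T_P = 0.592 T_Q.
Vertical: T_P sin 62.8° + T_Q sin 74.3° = 1472.
Substituting the horizontal relation into the vertical equation gives 1.489 T_Q = 1472, so T_Q = 988.1 N.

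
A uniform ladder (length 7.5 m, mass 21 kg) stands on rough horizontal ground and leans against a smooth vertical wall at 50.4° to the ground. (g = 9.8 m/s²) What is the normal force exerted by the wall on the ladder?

Torques about the foot: N_wall · 7.5 sin 50.4° = 21×9.8×3.75 cos 50.4° → N_wall = 85.126 N.

N_wall ≈ 85.1 N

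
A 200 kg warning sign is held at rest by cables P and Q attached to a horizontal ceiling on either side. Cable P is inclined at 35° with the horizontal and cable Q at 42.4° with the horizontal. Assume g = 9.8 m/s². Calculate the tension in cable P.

Weight W = 200 × 9.8 = 1960 N acts straight down.
Horizontal: T_P cos 35° = T_Q cos 42.4°  →  T_Q = 1.109 T_P.
Vertical: T_P sin 35° + T_Q sin 42.4° = 1960.
Substituting the horizontal relation into the vertical equation gives 1.322 T_P = 1960, so T_P = 1483 N.

T_P ≈ 1480 N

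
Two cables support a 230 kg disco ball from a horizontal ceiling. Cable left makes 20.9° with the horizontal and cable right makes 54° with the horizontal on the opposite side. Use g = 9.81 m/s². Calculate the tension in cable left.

T_left ≈ 1370 N

Weight W = 230 × 9.81 = 2256 N acts straight down.
Horizontal: T_left cos 20.9° = T_right cos 54°  →  T_right = 1.589 T_left.
Vertical: T_left sin 20.9° + T_right sin 54° = 2256.
Substituting the horizontal relation into the vertical equation gives 1.643 T_left = 2256, so T_left = 1374 N.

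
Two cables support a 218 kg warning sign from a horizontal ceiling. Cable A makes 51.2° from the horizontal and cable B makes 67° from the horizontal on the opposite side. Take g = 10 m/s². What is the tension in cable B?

Weight W = 218 × 10 = 2180 N acts straight down.
Horizontal: T_A cos 51.2° = T_B cos 67°  →  T_A = 0.6236 T_B.
Vertical: T_A sin 51.2° + T_B sin 67° = 2180.
Substituting the horizontal relation into the vertical equation gives 1.406 T_B = 2180, so T_B = 1550 N.

T_B ≈ 1550 N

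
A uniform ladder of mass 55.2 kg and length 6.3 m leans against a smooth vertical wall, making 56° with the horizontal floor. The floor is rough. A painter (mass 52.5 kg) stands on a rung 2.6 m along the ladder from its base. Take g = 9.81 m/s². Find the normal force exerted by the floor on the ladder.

N_floor ≈ 1060 N

ΣF_y = 0: N_floor = 55.2×9.81 + 52.5×9.81 = 1056.5 N.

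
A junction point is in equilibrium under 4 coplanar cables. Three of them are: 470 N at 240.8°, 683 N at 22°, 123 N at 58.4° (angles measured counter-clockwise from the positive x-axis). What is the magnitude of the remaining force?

Sum the known components: ΣF_x = 468.4 N, ΣF_y = -49.65 N.
For equilibrium the remaining force must supply (−ΣF_x, −ΣF_y) = (-468.4, 49.65) N.
Magnitude = √((-468.4)² + (49.65)²) = 471 N; direction = atan2(49.65, -468.4) = 173.9°.

F ≈ 471 N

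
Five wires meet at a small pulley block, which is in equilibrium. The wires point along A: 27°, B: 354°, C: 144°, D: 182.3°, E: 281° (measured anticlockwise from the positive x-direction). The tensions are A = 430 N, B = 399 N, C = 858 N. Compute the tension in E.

T_E ≈ 661 N

Resolve: ΣF_x = 430 cos 27° + 399 cos 354° + 858 cos 144° + T_D cos 182.3° + T_E cos 281° = 0.
        ΣF_y = 430 sin 27° + 399 sin 354° + 858 sin 144° + T_D sin 182.3° + T_E sin 281° = 0.
The known terms sum to (85.81, 657.8) N, so -0.9992 T_D + 0.1908 T_E = -85.81 and -0.0401 T_D − 0.9816 T_E = -657.8.
Solving simultaneously: T_D = 212.2 N, T_E = 661.5 N.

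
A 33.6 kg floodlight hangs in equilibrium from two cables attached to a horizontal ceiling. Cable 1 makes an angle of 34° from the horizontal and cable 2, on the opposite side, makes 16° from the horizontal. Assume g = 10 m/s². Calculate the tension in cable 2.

Weight W = 33.6 × 10 = 336 N acts straight down.
Horizontal: T_1 cos 34° = T_2 cos 16°  →  T_1 = 1.159 T_2.
Vertical: T_1 sin 34° + T_2 sin 16° = 336.
Substituting the horizontal relation into the vertical equation gives 0.924 T_2 = 336, so T_2 = 363.6 N.

T_2 ≈ 364 N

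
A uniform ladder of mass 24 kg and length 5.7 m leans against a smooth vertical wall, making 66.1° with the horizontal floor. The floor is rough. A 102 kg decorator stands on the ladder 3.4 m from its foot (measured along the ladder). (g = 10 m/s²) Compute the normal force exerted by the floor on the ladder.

N_floor ≈ 1260 N

ΣF_y = 0: N_floor = 24×10 + 102×10 = 1260 N.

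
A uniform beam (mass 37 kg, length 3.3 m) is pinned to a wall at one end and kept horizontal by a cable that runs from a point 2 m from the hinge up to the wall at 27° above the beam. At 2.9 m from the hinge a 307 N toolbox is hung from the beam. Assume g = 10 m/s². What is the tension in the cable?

T ≈ 1650 N

Take torques about the hinge: T sin 27° · 2 = 37×10×1.65 + 307×2.9 = 1500.8 N·m.
So T = 1500.8 / (0.4540 × 2) = 1652.9 N.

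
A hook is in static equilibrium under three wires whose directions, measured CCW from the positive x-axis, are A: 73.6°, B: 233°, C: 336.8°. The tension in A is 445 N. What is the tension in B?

Resolve: ΣF_x = 445 cos 73.6° + T_B cos 233° + T_C cos 336.8° = 0.
        ΣF_y = 445 sin 73.6° + T_B sin 233° + T_C sin 336.8° = 0.
The known terms sum to (125.6, 426.9) N, so -0.6018 T_B + 0.9191 T_C = -125.6 and -0.7986 T_B − 0.3939 T_C = -426.9.
Solving simultaneously: T_B = 455 N, T_C = 161.2 N.

T_B ≈ 455 N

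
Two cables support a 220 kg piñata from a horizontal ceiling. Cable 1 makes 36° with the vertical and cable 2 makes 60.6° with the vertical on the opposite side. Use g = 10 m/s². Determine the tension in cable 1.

Angles from the horizontal: cable 1 is 90° − 36° = 54°, cable 2 is 90° − 60.6° = 29.4°.
Weight W = 220 × 10 = 2200 N acts straight down.
Horizontal: T_1 cos 54° = T_2 cos 29.4°  →  T_2 = 0.6747 T_1.
Vertical: T_1 sin 54° + T_2 sin 29.4° = 2200.
Substituting the horizontal relation into the vertical equation gives 1.14 T_1 = 2200, so T_1 = 1929 N.

T_1 ≈ 1930 N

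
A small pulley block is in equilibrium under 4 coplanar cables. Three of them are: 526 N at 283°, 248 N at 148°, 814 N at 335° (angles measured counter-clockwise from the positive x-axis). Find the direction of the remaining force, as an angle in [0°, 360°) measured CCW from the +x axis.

Sum the known components: ΣF_x = 645.7 N, ΣF_y = -725.1 N.
For equilibrium the remaining force must supply (−ΣF_x, −ΣF_y) = (-645.7, 725.1) N.
Magnitude = √((-645.7)² + (725.1)²) = 971 N; direction = atan2(725.1, -645.7) = 131.7°.

θ ≈ 132°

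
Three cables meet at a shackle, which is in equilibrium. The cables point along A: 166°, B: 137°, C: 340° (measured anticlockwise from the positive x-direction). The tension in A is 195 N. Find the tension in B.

T_B ≈ 52.2 N

Resolve: ΣF_x = 195 cos 166° + T_B cos 137° + T_C cos 340° = 0.
        ΣF_y = 195 sin 166° + T_B sin 137° + T_C sin 340° = 0.
The known terms sum to (-189.2, 47.17) N, so -0.7314 T_B + 0.9397 T_C = 189.2 and 0.6820 T_B − 0.3420 T_C = -47.17.
Solving simultaneously: T_B = 52.17 N, T_C = 242 N.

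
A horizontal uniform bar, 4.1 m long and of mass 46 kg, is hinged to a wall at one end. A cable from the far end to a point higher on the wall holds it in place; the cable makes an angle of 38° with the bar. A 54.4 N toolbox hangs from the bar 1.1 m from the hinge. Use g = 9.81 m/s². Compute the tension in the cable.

Take torques about the hinge: T sin 38° · 4.1 = 46×9.81×2.05 + 54.4×1.1 = 984.92 N·m.
So T = 984.92 / (0.6157 × 4.1) = 390.19 N.

T ≈ 390 N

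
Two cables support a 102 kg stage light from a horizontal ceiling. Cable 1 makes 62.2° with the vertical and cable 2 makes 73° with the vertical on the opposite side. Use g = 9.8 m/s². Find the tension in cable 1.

Angles from the horizontal: cable 1 is 90° − 62.2° = 27.8°, cable 2 is 90° − 73° = 17°.
Weight W = 102 × 9.8 = 999.6 N acts straight down.
Horizontal: T_1 cos 27.8° = T_2 cos 17°  →  T_2 = 0.925 T_1.
Vertical: T_1 sin 27.8° + T_2 sin 17° = 999.6.
Substituting the horizontal relation into the vertical equation gives 0.7368 T_1 = 999.6, so T_1 = 1357 N.

T_1 ≈ 1360 N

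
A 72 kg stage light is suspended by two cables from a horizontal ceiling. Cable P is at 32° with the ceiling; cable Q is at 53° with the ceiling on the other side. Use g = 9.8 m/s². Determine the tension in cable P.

T_P ≈ 426 N

Weight W = 72 × 9.8 = 705.6 N acts straight down.
Horizontal: T_P cos 32° = T_Q cos 53°  →  T_Q = 1.409 T_P.
Vertical: T_P sin 32° + T_Q sin 53° = 705.6.
Substituting the horizontal relation into the vertical equation gives 1.655 T_P = 705.6, so T_P = 426.3 N.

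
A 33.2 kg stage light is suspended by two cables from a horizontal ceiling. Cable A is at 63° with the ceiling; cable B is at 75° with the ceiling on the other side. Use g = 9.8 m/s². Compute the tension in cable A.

T_A ≈ 126 N

Weight W = 33.2 × 9.8 = 325.4 N acts straight down.
Horizontal: T_A cos 63° = T_B cos 75°  →  T_B = 1.754 T_A.
Vertical: T_A sin 63° + T_B sin 75° = 325.4.
Substituting the horizontal relation into the vertical equation gives 2.585 T_A = 325.4, so T_A = 125.8 N.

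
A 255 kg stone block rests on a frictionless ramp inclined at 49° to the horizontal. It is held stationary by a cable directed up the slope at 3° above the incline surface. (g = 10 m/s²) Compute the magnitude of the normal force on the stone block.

Take axes along and perpendicular to the incline. Weight components: W sin 49° = 1925 N down-slope, W cos 49° = 1673 N into the surface.
Along incline: T cos 3° = W sin 49° → T = 1927 N.
Perpendicular: N = W cos 49° − T sin 3° = 1572 N.

N ≈ 1570 N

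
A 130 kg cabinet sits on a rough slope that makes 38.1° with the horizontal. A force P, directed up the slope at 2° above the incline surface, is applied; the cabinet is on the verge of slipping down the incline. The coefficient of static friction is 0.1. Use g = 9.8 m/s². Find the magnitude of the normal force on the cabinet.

On the verge of sliding down the incline, friction equals μN and acts up the slope.
Perpendicular: N + P sin 2° = W cos 38.1° = 1003 N.
Along incline: P cos 2° + μN = W sin 38.1° with W sin 38.1° = 786.1 N.
Solving the pair for P and N: P = 688.7 N, N = 978.5 N (and f = μN = 97.85 N).

N ≈ 979 N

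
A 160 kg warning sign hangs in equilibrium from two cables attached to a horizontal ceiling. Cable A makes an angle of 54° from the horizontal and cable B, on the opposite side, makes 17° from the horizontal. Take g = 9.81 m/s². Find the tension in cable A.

T_A ≈ 1590 N

Weight W = 160 × 9.81 = 1570 N acts straight down.
Horizontal: T_A cos 54° = T_B cos 17°  →  T_B = 0.6146 T_A.
Vertical: T_A sin 54° + T_B sin 17° = 1570.
Substituting the horizontal relation into the vertical equation gives 0.9887 T_A = 1570, so T_A = 1588 N.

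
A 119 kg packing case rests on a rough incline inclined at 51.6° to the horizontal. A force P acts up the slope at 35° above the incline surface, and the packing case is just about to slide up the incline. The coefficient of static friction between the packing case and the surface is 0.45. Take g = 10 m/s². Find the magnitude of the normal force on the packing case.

On the verge of sliding up the incline, friction equals μN and acts down the slope.
Perpendicular: N + P sin 35° = W cos 51.6° = 739.2 N.
Along incline: P cos 35° = W sin 51.6° + μN  with W sin 51.6° = 932.6 N.
Solving the pair for P and N: P = 1174 N, N = 65.51 N (and f = μN = 29.48 N).

N ≈ 65.5 N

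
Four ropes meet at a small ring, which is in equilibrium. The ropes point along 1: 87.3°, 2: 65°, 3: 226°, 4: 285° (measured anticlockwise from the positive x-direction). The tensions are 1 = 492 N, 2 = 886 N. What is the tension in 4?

T_4 ≈ 715 N

Resolve: ΣF_x = 492 cos 87.3° + 886 cos 65° + T_3 cos 226° + T_4 cos 285° = 0.
        ΣF_y = 492 sin 87.3° + 886 sin 65° + T_3 sin 226° + T_4 sin 285° = 0.
The known terms sum to (397.6, 1294) N, so -0.6947 T_3 + 0.2588 T_4 = -397.6 and -0.7193 T_3 − 0.9659 T_4 = -1294.
Solving simultaneously: T_3 = 838.9 N, T_4 = 715.3 N.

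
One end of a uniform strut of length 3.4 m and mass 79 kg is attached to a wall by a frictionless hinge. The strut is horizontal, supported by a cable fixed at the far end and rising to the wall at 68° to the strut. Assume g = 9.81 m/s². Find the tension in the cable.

Take torques about the hinge: T sin 68° · 3.4 = 79×9.81×1.7 = 1317.5 N·m.
So T = 1317.5 / (0.9272 × 3.4) = 417.93 N.

T ≈ 418 N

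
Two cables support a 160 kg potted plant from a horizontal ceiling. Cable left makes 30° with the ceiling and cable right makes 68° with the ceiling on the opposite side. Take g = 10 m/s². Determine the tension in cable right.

Weight W = 160 × 10 = 1600 N acts straight down.
Horizontal: T_left cos 30° = T_right cos 68°  →  T_left = 0.4326 T_right.
Vertical: T_left sin 30° + T_right sin 68° = 1600.
Substituting the horizontal relation into the vertical equation gives 1.143 T_right = 1600, so T_right = 1399 N.

T_right ≈ 1400 N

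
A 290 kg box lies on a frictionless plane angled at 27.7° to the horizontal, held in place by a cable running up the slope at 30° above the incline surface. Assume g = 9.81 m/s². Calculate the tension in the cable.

Take axes along and perpendicular to the incline. Weight components: W sin 27.7° = 1322 N down-slope, W cos 27.7° = 2519 N into the surface.
Along incline: T cos 30° = W sin 27.7° → T = 1527 N.
Perpendicular: N = W cos 27.7° − T sin 30° = 1755 N.

T ≈ 1530 N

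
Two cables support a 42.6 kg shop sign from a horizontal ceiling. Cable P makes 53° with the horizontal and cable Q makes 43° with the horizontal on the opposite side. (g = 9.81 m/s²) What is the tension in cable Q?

T_Q ≈ 253 N

Weight W = 42.6 × 9.81 = 417.9 N acts straight down.
Horizontal: T_P cos 53° = T_Q cos 43°  →  T_P = 1.215 T_Q.
Vertical: T_P sin 53° + T_Q sin 43° = 417.9.
Substituting the horizontal relation into the vertical equation gives 1.653 T_Q = 417.9, so T_Q = 252.9 N.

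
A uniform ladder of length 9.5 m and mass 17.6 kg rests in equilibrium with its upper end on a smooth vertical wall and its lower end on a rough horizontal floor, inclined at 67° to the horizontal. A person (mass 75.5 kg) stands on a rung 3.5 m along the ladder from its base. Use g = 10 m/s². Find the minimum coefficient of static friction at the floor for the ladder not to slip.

μ_min ≈ 0.167

ΣF_y = 0: N_floor = 17.6×10 + 75.5×10 = 931 N.
Torques about the foot: N_wall · 9.5 sin 67° = 17.6×10×4.75 cos 67° + 75.5×10×3.5 cos 67° → N_wall = 155.42 N.
ΣF_x = 0: f_floor = N_wall = 155.42 N.
μ_min = f_floor / N_floor = 155.42 / 931 = 0.1669.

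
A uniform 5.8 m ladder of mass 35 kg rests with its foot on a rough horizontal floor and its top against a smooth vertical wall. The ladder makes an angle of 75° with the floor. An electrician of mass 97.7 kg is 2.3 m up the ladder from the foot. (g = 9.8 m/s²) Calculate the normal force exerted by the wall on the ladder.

N_wall ≈ 148 N

Torques about the foot: N_wall · 5.8 sin 75° = 35×9.8×2.9 cos 75° + 97.7×9.8×2.3 cos 75° → N_wall = 147.69 N.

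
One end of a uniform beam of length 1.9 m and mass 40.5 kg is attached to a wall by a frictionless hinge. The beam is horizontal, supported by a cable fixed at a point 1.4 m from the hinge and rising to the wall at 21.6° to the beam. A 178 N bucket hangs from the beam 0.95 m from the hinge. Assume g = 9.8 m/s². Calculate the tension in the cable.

T ≈ 1060 N

Take torques about the hinge: T sin 21.6° · 1.4 = 40.5×9.8×0.95 + 178×0.95 = 546.15 N·m.
So T = 546.15 / (0.3681 × 1.4) = 1059.7 N.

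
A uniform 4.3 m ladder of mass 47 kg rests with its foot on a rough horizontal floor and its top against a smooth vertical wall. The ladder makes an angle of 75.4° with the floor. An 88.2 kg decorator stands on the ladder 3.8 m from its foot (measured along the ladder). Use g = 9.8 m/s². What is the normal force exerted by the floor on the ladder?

N_floor ≈ 1320 N

ΣF_y = 0: N_floor = 47×9.8 + 88.2×9.8 = 1325 N.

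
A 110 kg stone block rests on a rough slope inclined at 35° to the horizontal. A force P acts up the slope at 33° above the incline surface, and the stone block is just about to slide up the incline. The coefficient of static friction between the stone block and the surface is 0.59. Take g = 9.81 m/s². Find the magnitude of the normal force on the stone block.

On the verge of sliding up the incline, friction equals μN and acts down the slope.
Perpendicular: N + P sin 33° = W cos 35° = 883.9 N.
Along incline: P cos 33° = W sin 35° + μN  with W sin 35° = 618.9 N.
Solving the pair for P and N: P = 983.2 N, N = 348.5 N (and f = μN = 205.6 N).

N ≈ 348 N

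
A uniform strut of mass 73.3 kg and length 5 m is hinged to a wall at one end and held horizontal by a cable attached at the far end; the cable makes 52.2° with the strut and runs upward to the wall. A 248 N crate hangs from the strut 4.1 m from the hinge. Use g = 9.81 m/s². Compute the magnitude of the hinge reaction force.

Take torques about the hinge: T sin 52.2° · 5 = 73.3×9.81×2.5 + 248×4.1 = 2814.5 N·m.
So T = 2814.5 / (0.7902 × 5) = 712.39 N.
ΣF_x = 0: H_x = T cos 52.2° = 436.63 N.
ΣF_y = 0: H_y = (73.3×9.81 + 248) − T sin 52.2° = 967.07 − 562.9 = 404.18 N.
|H| = √(H_x² + H_y²) = √((436.63)² + (404.18)²) = 594.98 N.

|H| ≈ 595 N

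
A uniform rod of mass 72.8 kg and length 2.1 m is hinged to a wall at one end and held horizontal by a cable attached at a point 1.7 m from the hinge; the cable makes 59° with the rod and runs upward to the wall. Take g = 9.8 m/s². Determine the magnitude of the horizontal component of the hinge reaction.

Take torques about the hinge: T sin 59° · 1.7 = 72.8×9.8×1.05 = 749.11 N·m.
So T = 749.11 / (0.8572 × 1.7) = 514.08 N.
ΣF_x = 0: H_x = T cos 59° = 264.77 N.

H_x ≈ 265 N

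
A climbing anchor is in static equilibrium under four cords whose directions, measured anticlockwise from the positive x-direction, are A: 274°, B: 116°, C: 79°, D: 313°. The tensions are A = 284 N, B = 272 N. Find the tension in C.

T_C ≈ 123 N

Resolve: ΣF_x = 284 cos 274° + 272 cos 116° + T_C cos 79° + T_D cos 313° = 0.
        ΣF_y = 284 sin 274° + 272 sin 116° + T_C sin 79° + T_D sin 313° = 0.
The known terms sum to (-99.43, -38.84) N, so 0.1908 T_C + 0.6820 T_D = 99.43 and 0.9816 T_C − 0.7314 T_D = 38.84.
Solving simultaneously: T_C = 122.6 N, T_D = 111.5 N.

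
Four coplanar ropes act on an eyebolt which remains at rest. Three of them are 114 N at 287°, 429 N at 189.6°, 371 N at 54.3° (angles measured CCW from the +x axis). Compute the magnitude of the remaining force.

Sum the known components: ΣF_x = -173.2 N, ΣF_y = 120.7 N.
For equilibrium the remaining force must supply (−ΣF_x, −ΣF_y) = (173.2, -120.7) N.
Magnitude = √((173.2)² + (-120.7)²) = 211.1 N; direction = atan2(-120.7, 173.2) = 325.1°.

F ≈ 211 N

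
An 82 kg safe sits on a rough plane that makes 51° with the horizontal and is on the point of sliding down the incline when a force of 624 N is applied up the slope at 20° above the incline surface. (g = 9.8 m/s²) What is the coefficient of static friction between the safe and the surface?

μ ≈ 0.131

On the verge of sliding down the incline, friction is at its maximum μN and acts up the slope.
Perpendicular to incline: N = W cos 51° − P sin 20° = 505.7 − 213.4 = 292.3 N.
Along incline: P cos 20° + μN = W sin 51° → μ = (W sin 51° − P cos 20°) / N = 0.1305.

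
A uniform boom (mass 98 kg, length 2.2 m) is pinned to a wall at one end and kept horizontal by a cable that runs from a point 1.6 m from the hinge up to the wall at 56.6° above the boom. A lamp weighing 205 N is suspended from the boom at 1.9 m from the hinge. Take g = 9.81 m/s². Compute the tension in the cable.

Take torques about the hinge: T sin 56.6° · 1.6 = 98×9.81×1.1 + 205×1.9 = 1447 N·m.
So T = 1447 / (0.8348 × 1.6) = 1083.3 N.

T ≈ 1080 N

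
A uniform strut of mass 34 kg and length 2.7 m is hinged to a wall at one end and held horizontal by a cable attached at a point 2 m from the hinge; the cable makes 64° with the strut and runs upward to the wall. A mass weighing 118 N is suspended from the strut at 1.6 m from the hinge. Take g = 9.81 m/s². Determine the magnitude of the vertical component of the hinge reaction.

|H_y| ≈ 132 N

Take torques about the hinge: T sin 64° · 2 = 34×9.81×1.35 + 118×1.6 = 639.08 N·m.
So T = 639.08 / (0.8988 × 2) = 355.52 N.
ΣF_y = 0: H_y = (34×9.81 + 118) − T sin 64° = 451.54 − 319.54 = 132 N.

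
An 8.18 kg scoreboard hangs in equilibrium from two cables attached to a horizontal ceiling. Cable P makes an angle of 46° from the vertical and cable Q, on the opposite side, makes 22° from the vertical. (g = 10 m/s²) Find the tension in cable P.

T_P ≈ 33 N

Angles from the horizontal: cable P is 90° − 46° = 44°, cable Q is 90° − 22° = 68°.
Weight W = 8.18 × 10 = 81.8 N acts straight down.
Horizontal: T_P cos 44° = T_Q cos 68°  →  T_Q = 1.92 T_P.
Vertical: T_P sin 44° + T_Q sin 68° = 81.8.
Substituting the horizontal relation into the vertical equation gives 2.475 T_P = 81.8, so T_P = 33.05 N.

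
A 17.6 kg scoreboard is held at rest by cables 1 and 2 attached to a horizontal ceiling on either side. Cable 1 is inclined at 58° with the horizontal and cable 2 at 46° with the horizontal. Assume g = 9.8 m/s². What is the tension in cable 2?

T_2 ≈ 94.2 N

Weight W = 17.6 × 9.8 = 172.5 N acts straight down.
Horizontal: T_1 cos 58° = T_2 cos 46°  →  T_1 = 1.311 T_2.
Vertical: T_1 sin 58° + T_2 sin 46° = 172.5.
Substituting the horizontal relation into the vertical equation gives 1.831 T_2 = 172.5, so T_2 = 94.2 N.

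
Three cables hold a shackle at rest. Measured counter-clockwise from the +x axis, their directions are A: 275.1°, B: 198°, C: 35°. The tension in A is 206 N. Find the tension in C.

Resolve: ΣF_x = 206 cos 275.1° + T_B cos 198° + T_C cos 35° = 0.
        ΣF_y = 206 sin 275.1° + T_B sin 198° + T_C sin 35° = 0.
The known terms sum to (18.31, -205.2) N, so -0.9511 T_B + 0.8192 T_C = -18.31 and -0.3090 T_B + 0.5736 T_C = 205.2.
Solving simultaneously: T_B = 610.8 N, T_C = 686.8 N.

T_C ≈ 687 N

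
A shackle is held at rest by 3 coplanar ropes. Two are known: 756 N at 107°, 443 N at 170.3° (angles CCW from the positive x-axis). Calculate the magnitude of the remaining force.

Sum the known components: ΣF_x = -657.7 N, ΣF_y = 797.6 N.
For equilibrium the remaining force must supply (−ΣF_x, −ΣF_y) = (657.7, -797.6) N.
Magnitude = √((657.7)² + (-797.6)²) = 1034 N; direction = atan2(-797.6, 657.7) = 309.5°.

F ≈ 1030 N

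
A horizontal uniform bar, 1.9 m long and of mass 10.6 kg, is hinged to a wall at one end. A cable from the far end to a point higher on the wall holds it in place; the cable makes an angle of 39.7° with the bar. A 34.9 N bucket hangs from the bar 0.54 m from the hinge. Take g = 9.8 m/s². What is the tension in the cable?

Take torques about the hinge: T sin 39.7° · 1.9 = 10.6×9.8×0.95 + 34.9×0.54 = 117.53 N·m.
So T = 117.53 / (0.6388 × 1.9) = 96.841 N.

T ≈ 96.8 N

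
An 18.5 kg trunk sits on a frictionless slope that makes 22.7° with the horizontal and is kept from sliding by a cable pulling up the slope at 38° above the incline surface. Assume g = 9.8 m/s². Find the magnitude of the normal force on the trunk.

N ≈ 113 N

Take axes along and perpendicular to the incline. Weight components: W sin 22.7° = 69.96 N down-slope, W cos 22.7° = 167.3 N into the surface.
Along incline: T cos 38° = W sin 22.7° → T = 88.79 N.
Perpendicular: N = W cos 22.7° − T sin 38° = 112.6 N.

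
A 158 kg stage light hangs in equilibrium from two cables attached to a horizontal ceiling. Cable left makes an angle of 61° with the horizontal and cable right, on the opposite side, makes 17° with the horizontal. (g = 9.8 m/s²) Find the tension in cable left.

Weight W = 158 × 9.8 = 1548 N acts straight down.
Horizontal: T_left cos 61° = T_right cos 17°  →  T_right = 0.507 T_left.
Vertical: T_left sin 61° + T_right sin 17° = 1548.
Substituting the horizontal relation into the vertical equation gives 1.023 T_left = 1548, so T_left = 1514 N.

T_left ≈ 1510 N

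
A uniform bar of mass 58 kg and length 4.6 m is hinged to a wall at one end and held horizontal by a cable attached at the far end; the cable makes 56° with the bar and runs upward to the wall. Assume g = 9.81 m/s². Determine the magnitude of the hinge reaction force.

|H| ≈ 343 N

Take torques about the hinge: T sin 56° · 4.6 = 58×9.81×2.3 = 1308.7 N·m.
So T = 1308.7 / (0.8290 × 4.6) = 343.16 N.
ΣF_x = 0: H_x = T cos 56° = 191.89 N.
ΣF_y = 0: H_y = (58×9.81) − T sin 56° = 568.98 − 284.49 = 284.49 N.
|H| = √(H_x² + H_y²) = √((191.89)² + (284.49)²) = 343.16 N.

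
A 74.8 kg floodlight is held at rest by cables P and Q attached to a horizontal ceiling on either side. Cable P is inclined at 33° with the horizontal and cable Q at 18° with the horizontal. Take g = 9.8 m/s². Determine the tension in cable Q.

T_Q ≈ 791 N

Weight W = 74.8 × 9.8 = 733 N acts straight down.
Horizontal: T_P cos 33° = T_Q cos 18°  →  T_P = 1.134 T_Q.
Vertical: T_P sin 33° + T_Q sin 18° = 733.
Substituting the horizontal relation into the vertical equation gives 0.9266 T_Q = 733, so T_Q = 791.1 N.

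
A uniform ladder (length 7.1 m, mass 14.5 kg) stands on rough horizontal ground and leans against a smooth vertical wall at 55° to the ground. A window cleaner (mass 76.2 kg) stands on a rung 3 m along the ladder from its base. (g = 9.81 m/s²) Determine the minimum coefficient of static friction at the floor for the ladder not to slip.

μ_min ≈ 0.305

ΣF_y = 0: N_floor = 14.5×9.81 + 76.2×9.81 = 889.77 N.
Torques about the foot: N_wall · 7.1 sin 55° = 14.5×9.81×3.55 cos 55° + 76.2×9.81×3 cos 55° → N_wall = 270.96 N.
ΣF_x = 0: f_floor = N_wall = 270.96 N.
μ_min = f_floor / N_floor = 270.96 / 889.77 = 0.3045.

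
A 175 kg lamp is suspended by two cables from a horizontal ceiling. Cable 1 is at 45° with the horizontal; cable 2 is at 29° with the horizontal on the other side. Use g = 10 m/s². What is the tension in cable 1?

Weight W = 175 × 10 = 1750 N acts straight down.
Horizontal: T_1 cos 45° = T_2 cos 29°  →  T_2 = 0.8085 T_1.
Vertical: T_1 sin 45° + T_2 sin 29° = 1750.
Substituting the horizontal relation into the vertical equation gives 1.099 T_1 = 1750, so T_1 = 1592 N.

T_1 ≈ 1590 N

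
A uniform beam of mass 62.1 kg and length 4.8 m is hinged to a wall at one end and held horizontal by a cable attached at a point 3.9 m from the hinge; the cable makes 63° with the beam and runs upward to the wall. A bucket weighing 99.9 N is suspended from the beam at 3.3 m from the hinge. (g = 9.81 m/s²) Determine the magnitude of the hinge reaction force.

Take torques about the hinge: T sin 63° · 3.9 = 62.1×9.81×2.4 + 99.9×3.3 = 1791.8 N·m.
So T = 1791.8 / (0.8910 × 3.9) = 515.62 N.
ΣF_x = 0: H_x = T cos 63° = 234.09 N.
ΣF_y = 0: H_y = (62.1×9.81 + 99.9) − T sin 63° = 709.1 − 459.42 = 249.68 N.
|H| = √(H_x² + H_y²) = √((234.09)² + (249.68)²) = 342.25 N.

|H| ≈ 342 N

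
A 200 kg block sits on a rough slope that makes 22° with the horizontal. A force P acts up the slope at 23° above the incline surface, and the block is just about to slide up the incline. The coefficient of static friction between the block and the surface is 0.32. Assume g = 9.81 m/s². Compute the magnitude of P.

P ≈ 1260 N

On the verge of sliding up the incline, friction equals μN and acts down the slope.
Perpendicular: N + P sin 23° = W cos 22° = 1819 N.
Along incline: P cos 23° = W sin 22° + μN  with W sin 22° = 735 N.
Solving the pair for P and N: P = 1260 N, N = 1327 N (and f = μN = 424.6 N).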